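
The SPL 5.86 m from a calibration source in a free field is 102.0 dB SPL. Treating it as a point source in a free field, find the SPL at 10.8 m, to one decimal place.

Inverse-square spreading gives ΔL = −20·log₁₀(d₂/d₁).
ΔL = −20·log₁₀(10.8/5.86) = -5.31 dB, so L₂ = 102.0 + (-5.31) = 96.7 dB SPL.

96.7 dB SPL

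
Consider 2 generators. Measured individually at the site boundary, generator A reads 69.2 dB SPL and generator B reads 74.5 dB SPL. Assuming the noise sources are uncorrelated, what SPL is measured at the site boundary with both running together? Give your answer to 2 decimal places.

Add the sources as powers (linear), then convert back to dB:
L_total = 10·log₁₀(10^(69.2/10) + 10^(74.5/10)) = 10·log₁₀(36500000) = 75.62 dB SPL.

75.62 dB SPL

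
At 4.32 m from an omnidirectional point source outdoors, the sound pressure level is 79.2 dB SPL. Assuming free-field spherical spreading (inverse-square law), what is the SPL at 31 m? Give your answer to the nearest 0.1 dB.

For a point source in a free field, ΔL = −20·log₁₀(d₂/d₁).
ΔL = −20·log₁₀(31/4.32) = -17.12 dB, so L₂ = 79.2 + (-17.12) = 62.1 dB SPL.

62.1 dB SPL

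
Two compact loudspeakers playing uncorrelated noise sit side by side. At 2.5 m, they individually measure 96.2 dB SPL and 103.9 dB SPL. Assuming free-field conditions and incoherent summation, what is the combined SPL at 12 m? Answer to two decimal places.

90.96 dB SPL

Combined at 2.5 m: 10·log₁₀(10^(96.2/10)+10^(103.9/10)) = 104.581 dB SPL.
Then apply −20·log₁₀(12/2.5) = -13.625 dB → 90.96 dB SPL.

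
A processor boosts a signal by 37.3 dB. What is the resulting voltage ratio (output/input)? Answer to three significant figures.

73.3

Voltage ratio = 10^(dB/20).
10^(37.3/20) = 10^(1.865) = 73.3.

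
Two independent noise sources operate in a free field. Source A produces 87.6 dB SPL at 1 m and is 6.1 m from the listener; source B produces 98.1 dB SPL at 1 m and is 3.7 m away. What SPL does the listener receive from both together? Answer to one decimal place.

At the listener: L_A = 87.6 − 20·log₁₀(6.1) = 71.89 dB; L_B = 98.1 − 20·log₁₀(3.7) = 86.74 dB.
Combined: 10·log₁₀(10^(71.89/10)+10^(86.74/10)) = 86.9 dB SPL.

86.9 dB SPL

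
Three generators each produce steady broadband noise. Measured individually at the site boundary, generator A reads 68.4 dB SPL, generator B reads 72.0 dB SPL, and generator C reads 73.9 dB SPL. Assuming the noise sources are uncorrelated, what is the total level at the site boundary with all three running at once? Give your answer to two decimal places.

Add the sources as powers (linear), then convert back to dB:
L_total = 10·log₁₀(10^(68.4/10) + 10^(72.0/10) + 10^(73.9/10)) = 10·log₁₀(47310000) = 76.75 dB SPL.

76.75 dB SPL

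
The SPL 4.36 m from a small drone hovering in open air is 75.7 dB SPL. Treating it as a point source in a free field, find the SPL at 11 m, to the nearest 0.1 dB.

67.7 dB SPL

Free-field point source: level drops by 20·log₁₀ of the distance ratio.
ΔL = −20·log₁₀(11/4.36) = -8.04 dB, so L₂ = 75.7 + (-8.04) = 67.7 dB SPL.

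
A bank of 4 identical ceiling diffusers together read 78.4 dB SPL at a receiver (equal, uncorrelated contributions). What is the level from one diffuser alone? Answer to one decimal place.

4 equal incoherent sources add 10·log₁₀(4) = 6.02 dB over one source.
L_one = 78.4 − 6.02 = 72.4 dB SPL.

72.4 dB SPL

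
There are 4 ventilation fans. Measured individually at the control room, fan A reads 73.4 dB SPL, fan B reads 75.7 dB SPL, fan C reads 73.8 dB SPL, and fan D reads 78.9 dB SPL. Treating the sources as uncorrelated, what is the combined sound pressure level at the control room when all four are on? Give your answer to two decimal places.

82.06 dB SPL

Incoherent sources sum as intensities:
L_total = 10·log₁₀(10^(73.4/10) + 10^(75.7/10) + 10^(73.8/10) + 10^(78.9/10)) = 10·log₁₀(160600000) = 82.06 dB SPL.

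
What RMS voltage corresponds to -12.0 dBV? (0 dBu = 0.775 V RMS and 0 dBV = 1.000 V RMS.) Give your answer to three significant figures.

V = 1.000 V × 10^(-12.0/20).
= 1.000 × 0.2512 = 0.251 V.

0.251 V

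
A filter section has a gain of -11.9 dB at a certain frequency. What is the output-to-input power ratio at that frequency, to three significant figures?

0.0646

Power ratio = 10^(dB/10).
10^(-11.9/10) = 10^(-1.190) = 0.0646.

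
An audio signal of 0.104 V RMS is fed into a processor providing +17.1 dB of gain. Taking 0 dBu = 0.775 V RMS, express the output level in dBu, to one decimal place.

-0.3 dBu

Input level: 20·log₁₀(0.104/0.775) = -17.45 dBu.
Output: -17.45 + 17.1 = -0.3 dBu.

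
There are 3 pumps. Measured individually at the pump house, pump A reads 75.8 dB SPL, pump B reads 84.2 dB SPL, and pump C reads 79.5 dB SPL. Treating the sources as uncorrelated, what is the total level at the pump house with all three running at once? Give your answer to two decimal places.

Add the sources as powers (linear), then convert back to dB:
L_total = 10·log₁₀(10^(75.8/10) + 10^(84.2/10) + 10^(79.5/10)) = 10·log₁₀(390200000) = 85.91 dB SPL.

85.91 dB SPL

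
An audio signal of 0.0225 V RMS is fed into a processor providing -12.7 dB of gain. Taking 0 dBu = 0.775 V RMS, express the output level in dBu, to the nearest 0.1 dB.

Input level: 20·log₁₀(0.0225/0.775) = -30.74 dBu.
Output: -30.74 − 12.7 = -43.4 dBu.

-43.4 dBu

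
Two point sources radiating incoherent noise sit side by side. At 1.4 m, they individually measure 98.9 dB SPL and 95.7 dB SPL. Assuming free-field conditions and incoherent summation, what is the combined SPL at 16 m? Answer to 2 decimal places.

79.44 dB SPL

Combined at 1.4 m: 10·log₁₀(10^(98.9/10)+10^(95.7/10)) = 100.599 dB SPL.
Then apply −20·log₁₀(16/1.4) = -21.160 dB → 79.44 dB SPL.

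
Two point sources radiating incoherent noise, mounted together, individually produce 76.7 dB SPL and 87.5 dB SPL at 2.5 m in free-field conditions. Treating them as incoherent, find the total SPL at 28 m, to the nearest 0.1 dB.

66.9 dB SPL

Combined at 2.5 m: 10·log₁₀(10^(76.7/10)+10^(87.5/10)) = 87.85 dB SPL.
Then apply −20·log₁₀(28/2.5) = -20.98 dB → 66.9 dB SPL.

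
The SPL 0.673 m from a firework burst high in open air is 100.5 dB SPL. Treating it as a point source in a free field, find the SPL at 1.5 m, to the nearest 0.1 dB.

Inverse-square spreading gives ΔL = −20·log₁₀(d₂/d₁).
ΔL = −20·log₁₀(1.5/0.673) = -6.96 dB, so L₂ = 100.5 + (-6.96) = 93.5 dB SPL.

93.5 dB SPL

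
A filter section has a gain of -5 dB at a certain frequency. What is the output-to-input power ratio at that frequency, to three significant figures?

0.316

Power ratio = 10^(dB/10).
10^(-5/10) = 10^(-0.5000) = 0.316.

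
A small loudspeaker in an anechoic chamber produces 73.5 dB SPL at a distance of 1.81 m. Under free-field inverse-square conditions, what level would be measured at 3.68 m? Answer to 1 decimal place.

67.3 dB SPL

Free-field point source: level drops by 20·log₁₀ of the distance ratio.
ΔL = −20·log₁₀(3.68/1.81) = -6.16 dB, so L₂ = 73.5 + (-6.16) = 67.3 dB SPL.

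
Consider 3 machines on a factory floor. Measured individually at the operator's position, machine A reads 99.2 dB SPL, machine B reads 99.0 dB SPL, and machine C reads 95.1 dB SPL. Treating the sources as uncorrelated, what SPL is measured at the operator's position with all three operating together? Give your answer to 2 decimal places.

102.90 dB SPL

Add the sources as powers (linear), then convert back to dB:
L_total = 10·log₁₀(10^(99.2/10) + 10^(99.0/10) + 10^(95.1/10)) = 10·log₁₀(19497000000) = 102.90 dB SPL.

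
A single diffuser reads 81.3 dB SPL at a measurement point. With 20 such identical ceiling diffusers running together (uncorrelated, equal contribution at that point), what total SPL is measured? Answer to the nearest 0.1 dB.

20 equal incoherent sources raise the level by 10·log₁₀(20) = 13.01 dB.
L_total = 81.3 + 13.01 = 94.3 dB SPL.

94.3 dB SPL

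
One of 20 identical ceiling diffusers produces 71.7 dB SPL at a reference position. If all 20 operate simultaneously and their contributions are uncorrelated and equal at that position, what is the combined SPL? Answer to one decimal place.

84.7 dB SPL

20 equal incoherent sources raise the level by 10·log₁₀(20) = 13.01 dB.
L_total = 71.7 + 13.01 = 84.7 dB SPL.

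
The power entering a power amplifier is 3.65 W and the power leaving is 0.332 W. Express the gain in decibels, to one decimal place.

-10.4 dB

Power is a power quantity, so gain = 10·log₁₀(P_out/P_in).
10·log₁₀(0.332/3.65) = 10·log₁₀(0.09096) = -10.4 dB.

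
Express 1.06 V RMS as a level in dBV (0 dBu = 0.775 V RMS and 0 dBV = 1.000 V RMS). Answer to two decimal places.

dBV = 20·log₁₀(V / 1.000 V).
20·log₁₀(1.06/1.000) = +0.51 dBV.

+0.51 dBV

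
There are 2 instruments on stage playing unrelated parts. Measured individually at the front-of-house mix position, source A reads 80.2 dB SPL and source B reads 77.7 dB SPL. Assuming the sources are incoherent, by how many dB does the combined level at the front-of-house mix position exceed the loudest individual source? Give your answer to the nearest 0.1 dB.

Incoherent sources sum as intensities:
L_total = 10·log₁₀(10^(80.2/10) + 10^(77.7/10)) = 82.14 dB SPL.
Excess over the loudest (80.2 dB): 82.14 − 80.2 = 1.9 dB.

1.9 dB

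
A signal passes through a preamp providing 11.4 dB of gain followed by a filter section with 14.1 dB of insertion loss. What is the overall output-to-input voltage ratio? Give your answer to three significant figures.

0.733

Net gain = 11.4 + (−14.1) = -2.7 dB.
Voltage ratio = 10^(-2.7/20) = 0.733.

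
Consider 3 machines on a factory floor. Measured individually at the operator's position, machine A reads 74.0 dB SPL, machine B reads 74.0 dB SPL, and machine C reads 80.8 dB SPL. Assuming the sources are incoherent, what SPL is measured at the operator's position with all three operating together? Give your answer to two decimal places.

Add the sources as powers (linear), then convert back to dB:
L_total = 10·log₁₀(10^(74.0/10) + 10^(74.0/10) + 10^(80.8/10)) = 10·log₁₀(170500000) = 82.32 dB SPL.

82.32 dB SPL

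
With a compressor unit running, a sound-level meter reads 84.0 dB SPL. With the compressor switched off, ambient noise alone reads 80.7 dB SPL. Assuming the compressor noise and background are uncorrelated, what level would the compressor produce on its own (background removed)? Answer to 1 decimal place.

81.3 dB SPL

Background correction is a power subtraction:
L_src = 10·log₁₀(10^(84.0/10) − 10^(80.7/10)) = 10·log₁₀(133700000) = 81.3 dB SPL.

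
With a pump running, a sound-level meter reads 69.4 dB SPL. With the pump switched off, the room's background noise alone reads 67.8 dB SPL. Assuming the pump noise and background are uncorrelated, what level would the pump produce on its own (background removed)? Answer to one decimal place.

64.3 dB SPL

Background correction is a power subtraction:
L_src = 10·log₁₀(10^(69.4/10) − 10^(67.8/10)) = 10·log₁₀(2684000) = 64.3 dB SPL.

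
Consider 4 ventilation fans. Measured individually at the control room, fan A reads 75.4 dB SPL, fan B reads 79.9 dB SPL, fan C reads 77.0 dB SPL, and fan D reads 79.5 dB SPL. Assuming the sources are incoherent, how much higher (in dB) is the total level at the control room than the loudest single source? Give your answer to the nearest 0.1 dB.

4.4 dB

Incoherent sources sum as intensities:
L_total = 10·log₁₀(10^(75.4/10) + 10^(79.9/10) + 10^(77.0/10) + 10^(79.5/10)) = 84.34 dB SPL.
Excess over the loudest (79.9 dB): 84.34 − 79.9 = 4.4 dB.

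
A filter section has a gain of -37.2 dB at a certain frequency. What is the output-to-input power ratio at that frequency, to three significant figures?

0.000191

Power ratio = 10^(dB/10).
10^(-37.2/10) = 10^(-3.720) = 0.000191.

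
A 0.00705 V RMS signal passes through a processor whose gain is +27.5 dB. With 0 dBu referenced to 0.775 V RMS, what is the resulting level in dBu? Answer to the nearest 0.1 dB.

Input level: 20·log₁₀(0.00705/0.775) = -40.82 dBu.
Output: -40.82 + 27.5 = -13.3 dBu.

-13.3 dBu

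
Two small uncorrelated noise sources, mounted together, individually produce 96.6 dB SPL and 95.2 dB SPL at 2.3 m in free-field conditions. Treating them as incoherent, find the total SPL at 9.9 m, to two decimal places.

86.29 dB SPL

Combined at 2.3 m: 10·log₁₀(10^(96.6/10)+10^(95.2/10)) = 98.966 dB SPL.
Then apply −20·log₁₀(9.9/2.3) = -12.678 dB → 86.29 dB SPL.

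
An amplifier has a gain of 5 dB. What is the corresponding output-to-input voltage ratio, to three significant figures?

1.78

Voltage ratio = 10^(dB/20).
10^(5/20) = 10^(0.2500) = 1.78.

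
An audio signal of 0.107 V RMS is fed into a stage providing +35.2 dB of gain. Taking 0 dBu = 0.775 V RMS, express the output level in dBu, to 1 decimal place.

Input level: 20·log₁₀(0.107/0.775) = -17.20 dBu.
Output: -17.20 + 35.2 = +18.0 dBu.

+18.0 dBu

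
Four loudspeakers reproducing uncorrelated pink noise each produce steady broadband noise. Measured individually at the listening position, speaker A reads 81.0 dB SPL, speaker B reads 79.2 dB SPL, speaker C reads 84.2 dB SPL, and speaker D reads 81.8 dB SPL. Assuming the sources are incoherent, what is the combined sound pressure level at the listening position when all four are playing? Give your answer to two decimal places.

Add the sources as powers (linear), then convert back to dB:
L_total = 10·log₁₀(10^(81.0/10) + 10^(79.2/10) + 10^(84.2/10) + 10^(81.8/10)) = 10·log₁₀(623500000) = 87.95 dB SPL.

87.95 dB SPL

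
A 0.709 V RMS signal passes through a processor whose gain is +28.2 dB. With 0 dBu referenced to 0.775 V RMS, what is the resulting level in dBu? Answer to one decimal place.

+27.4 dBu

Input level: 20·log₁₀(0.709/0.775) = -0.77 dBu.
Output: -0.77 + 28.2 = +27.4 dBu.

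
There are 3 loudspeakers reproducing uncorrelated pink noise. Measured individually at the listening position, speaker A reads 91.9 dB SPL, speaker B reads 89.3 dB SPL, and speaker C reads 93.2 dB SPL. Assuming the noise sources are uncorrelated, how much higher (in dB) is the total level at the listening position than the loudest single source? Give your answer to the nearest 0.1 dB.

Incoherent sources sum as intensities:
L_total = 10·log₁₀(10^(91.9/10) + 10^(89.3/10) + 10^(93.2/10)) = 96.52 dB SPL.
Excess over the loudest (93.2 dB): 96.52 − 93.2 = 3.3 dB.

3.3 dB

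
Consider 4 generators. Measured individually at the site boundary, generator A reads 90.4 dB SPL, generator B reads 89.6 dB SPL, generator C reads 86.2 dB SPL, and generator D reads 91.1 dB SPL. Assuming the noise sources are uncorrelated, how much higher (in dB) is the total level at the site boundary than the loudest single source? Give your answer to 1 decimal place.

4.6 dB

Add the sources as powers (linear), then convert back to dB:
L_total = 10·log₁₀(10^(90.4/10) + 10^(89.6/10) + 10^(86.2/10) + 10^(91.1/10)) = 95.70 dB SPL.
Excess over the loudest (91.1 dB): 95.70 − 91.1 = 4.6 dB.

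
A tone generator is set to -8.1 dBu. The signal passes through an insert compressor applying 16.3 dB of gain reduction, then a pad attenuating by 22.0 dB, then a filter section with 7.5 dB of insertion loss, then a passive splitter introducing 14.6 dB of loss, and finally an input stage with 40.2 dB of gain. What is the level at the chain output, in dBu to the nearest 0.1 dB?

-28.3 dBu

Gain stages sum in dB:
-8.1 − 16.3 − 22.0 − 7.5 − 14.6 + 40.2 = -28.3 dBu.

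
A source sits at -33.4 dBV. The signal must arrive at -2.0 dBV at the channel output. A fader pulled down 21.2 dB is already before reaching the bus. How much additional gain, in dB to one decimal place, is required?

The required make-up gain is the shortfall in the dB sum.
G = -2.0 − (-33.4) + 21.2 = 52.6 dB.

52.6 dB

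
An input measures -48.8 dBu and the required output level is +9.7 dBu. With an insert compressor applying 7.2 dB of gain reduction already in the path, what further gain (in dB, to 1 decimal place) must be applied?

The required make-up gain is the shortfall in the dB sum.
G = +9.7 − (-48.8) + 7.2 = 65.7 dB.

65.7 dB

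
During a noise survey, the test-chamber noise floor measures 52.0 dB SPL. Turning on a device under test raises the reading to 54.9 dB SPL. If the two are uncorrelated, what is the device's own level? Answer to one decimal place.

Remove the background by subtracting linear intensities:
L_src = 10·log₁₀(10^(54.9/10) − 10^(52.0/10)) = 10·log₁₀(150500) = 51.8 dB SPL.

51.8 dB SPL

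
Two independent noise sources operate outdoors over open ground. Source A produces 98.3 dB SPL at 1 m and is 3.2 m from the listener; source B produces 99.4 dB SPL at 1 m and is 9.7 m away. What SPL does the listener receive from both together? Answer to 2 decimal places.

88.77 dB SPL

At the listener: L_A = 98.3 − 20·log₁₀(3.2) = 88.197 dB; L_B = 99.4 − 20·log₁₀(9.7) = 79.665 dB.
Combined: 10·log₁₀(10^(88.197/10)+10^(79.665/10)) = 88.77 dB SPL.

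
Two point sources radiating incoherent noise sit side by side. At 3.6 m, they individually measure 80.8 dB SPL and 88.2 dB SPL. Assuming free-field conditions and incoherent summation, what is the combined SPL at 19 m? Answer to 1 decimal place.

74.5 dB SPL

Combined at 3.6 m: 10·log₁₀(10^(80.8/10)+10^(88.2/10)) = 88.93 dB SPL.
Then apply −20·log₁₀(19/3.6) = -14.45 dB → 74.5 dB SPL.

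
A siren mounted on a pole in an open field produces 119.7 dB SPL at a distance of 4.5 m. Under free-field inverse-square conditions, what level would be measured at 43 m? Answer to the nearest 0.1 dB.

Free-field point source: level drops by 20·log₁₀ of the distance ratio.
ΔL = −20·log₁₀(43/4.5) = -19.61 dB, so L₂ = 119.7 + (-19.61) = 100.1 dB SPL.

100.1 dB SPL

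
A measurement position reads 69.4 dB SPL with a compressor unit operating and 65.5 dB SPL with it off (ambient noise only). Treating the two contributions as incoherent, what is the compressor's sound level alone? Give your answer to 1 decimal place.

67.1 dB SPL

Remove the background by subtracting linear intensities:
L_src = 10·log₁₀(10^(69.4/10) − 10^(65.5/10)) = 10·log₁₀(5162000) = 67.1 dB SPL.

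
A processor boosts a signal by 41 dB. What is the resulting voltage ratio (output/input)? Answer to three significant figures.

Voltage ratio = 10^(dB/20).
10^(41/20) = 10^(2.050) = 112.

112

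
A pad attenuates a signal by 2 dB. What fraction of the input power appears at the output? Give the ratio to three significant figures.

0.631

Power ratio = 10^(dB/10).
10^(-2/10) = 10^(-0.2000) = 0.631.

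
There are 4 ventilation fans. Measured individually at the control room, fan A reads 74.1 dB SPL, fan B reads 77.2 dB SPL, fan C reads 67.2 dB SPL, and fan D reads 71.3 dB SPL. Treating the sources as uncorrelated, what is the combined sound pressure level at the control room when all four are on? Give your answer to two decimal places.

79.86 dB SPL

Incoherent sources sum as intensities:
L_total = 10·log₁₀(10^(74.1/10) + 10^(77.2/10) + 10^(67.2/10) + 10^(71.3/10)) = 10·log₁₀(96920000) = 79.86 dB SPL.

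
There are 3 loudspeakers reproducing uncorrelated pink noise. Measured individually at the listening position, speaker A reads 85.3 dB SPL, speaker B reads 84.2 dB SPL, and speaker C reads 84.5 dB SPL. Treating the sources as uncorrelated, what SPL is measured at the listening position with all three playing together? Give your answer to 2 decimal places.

89.46 dB SPL

Incoherent sources sum as intensities:
L_total = 10·log₁₀(10^(85.3/10) + 10^(84.2/10) + 10^(84.5/10)) = 10·log₁₀(883700000) = 89.46 dB SPL.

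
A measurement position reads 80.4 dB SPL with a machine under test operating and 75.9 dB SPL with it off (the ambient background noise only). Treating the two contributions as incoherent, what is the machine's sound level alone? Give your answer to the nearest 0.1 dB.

Subtract intensities: L_src = 10·log₁₀(10^(L_total/10) − 10^(L_bg/10)).
L_src = 10·log₁₀(10^(80.4/10) − 10^(75.9/10)) = 10·log₁₀(70740000) = 78.5 dB SPL.

78.5 dB SPL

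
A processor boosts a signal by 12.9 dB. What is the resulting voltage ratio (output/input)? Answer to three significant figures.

4.42

Voltage ratio = 10^(dB/20).
10^(12.9/20) = 10^(0.6450) = 4.42.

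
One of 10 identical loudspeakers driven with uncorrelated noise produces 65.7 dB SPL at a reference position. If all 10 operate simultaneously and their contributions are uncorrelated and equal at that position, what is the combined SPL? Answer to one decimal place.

10 equal incoherent sources raise the level by 10·log₁₀(10) = 10.00 dB.
L_total = 65.7 + 10.00 = 75.7 dB SPL.

75.7 dB SPL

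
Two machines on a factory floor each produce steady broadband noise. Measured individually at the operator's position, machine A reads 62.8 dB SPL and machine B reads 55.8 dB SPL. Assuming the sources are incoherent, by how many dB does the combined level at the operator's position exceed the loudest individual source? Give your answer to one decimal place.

Uncorrelated sources add in intensity (power), not in dB.
L_total = 10·log₁₀(10^(62.8/10) + 10^(55.8/10)) = 63.59 dB SPL.
Excess over the loudest (62.8 dB): 63.59 − 62.8 = 0.8 dB.

0.8 dB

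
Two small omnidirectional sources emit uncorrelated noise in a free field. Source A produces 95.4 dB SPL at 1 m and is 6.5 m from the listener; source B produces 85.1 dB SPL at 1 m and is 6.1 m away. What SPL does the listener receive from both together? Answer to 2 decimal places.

79.58 dB SPL

At the listener: L_A = 95.4 − 20·log₁₀(6.5) = 79.142 dB; L_B = 85.1 − 20·log₁₀(6.1) = 69.393 dB.
Combined: 10·log₁₀(10^(79.142/10)+10^(69.393/10)) = 79.58 dB SPL.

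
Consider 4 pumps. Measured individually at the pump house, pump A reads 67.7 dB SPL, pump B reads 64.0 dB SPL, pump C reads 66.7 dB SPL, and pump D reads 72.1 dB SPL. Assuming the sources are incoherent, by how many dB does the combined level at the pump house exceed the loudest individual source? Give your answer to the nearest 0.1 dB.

Incoherent sources sum as intensities:
L_total = 10·log₁₀(10^(67.7/10) + 10^(64.0/10) + 10^(66.7/10) + 10^(72.1/10)) = 74.67 dB SPL.
Excess over the loudest (72.1 dB): 74.67 − 72.1 = 2.6 dB.

2.6 dB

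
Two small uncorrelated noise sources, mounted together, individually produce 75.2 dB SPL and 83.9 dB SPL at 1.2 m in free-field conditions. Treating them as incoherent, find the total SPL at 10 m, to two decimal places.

66.03 dB SPL

Combined at 1.2 m: 10·log₁₀(10^(75.2/10)+10^(83.9/10)) = 84.450 dB SPL.
Then apply −20·log₁₀(10/1.2) = -18.416 dB → 66.03 dB SPL.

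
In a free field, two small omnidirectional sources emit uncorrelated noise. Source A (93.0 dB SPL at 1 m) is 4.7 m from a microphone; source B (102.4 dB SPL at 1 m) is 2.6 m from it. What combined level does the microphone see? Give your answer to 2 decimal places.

At the listener: L_A = 93.0 − 20·log₁₀(4.7) = 79.558 dB; L_B = 102.4 − 20·log₁₀(2.6) = 94.101 dB.
Combined: 10·log₁₀(10^(79.558/10)+10^(94.101/10)) = 94.25 dB SPL.

94.25 dB SPL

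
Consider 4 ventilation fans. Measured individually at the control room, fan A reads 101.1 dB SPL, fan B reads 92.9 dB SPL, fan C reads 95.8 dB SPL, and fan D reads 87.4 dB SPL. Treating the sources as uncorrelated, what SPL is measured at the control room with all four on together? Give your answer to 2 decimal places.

102.83 dB SPL

Incoherent sources sum as intensities:
L_total = 10·log₁₀(10^(101.1/10) + 10^(92.9/10) + 10^(95.8/10) + 10^(87.4/10)) = 10·log₁₀(19184000000) = 102.83 dB SPL.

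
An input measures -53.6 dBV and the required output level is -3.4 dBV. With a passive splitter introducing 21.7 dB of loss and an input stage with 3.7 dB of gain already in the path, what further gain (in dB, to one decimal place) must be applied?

68.2 dB

The required make-up gain is the shortfall in the dB sum.
G = -3.4 − (-53.6) + 21.7 − 3.7 = 68.2 dB.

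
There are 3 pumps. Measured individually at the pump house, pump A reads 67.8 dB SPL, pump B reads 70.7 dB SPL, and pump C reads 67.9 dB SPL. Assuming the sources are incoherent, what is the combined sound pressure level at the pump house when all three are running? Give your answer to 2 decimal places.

73.79 dB SPL

Add the sources as powers (linear), then convert back to dB:
L_total = 10·log₁₀(10^(67.8/10) + 10^(70.7/10) + 10^(67.9/10)) = 10·log₁₀(23940000) = 73.79 dB SPL.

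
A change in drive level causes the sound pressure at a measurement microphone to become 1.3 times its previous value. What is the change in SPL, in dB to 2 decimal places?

Sound pressure is an amplitude quantity: ΔL = 20·log₁₀(p₂/p₁).
20·log₁₀(1.3) = 2.28 dB.

2.28 dB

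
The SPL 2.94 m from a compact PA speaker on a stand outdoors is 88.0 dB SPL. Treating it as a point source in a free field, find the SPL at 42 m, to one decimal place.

For a point source in a free field, ΔL = −20·log₁₀(d₂/d₁).
ΔL = −20·log₁₀(42/2.94) = -23.10 dB, so L₂ = 88.0 + (-23.10) = 64.9 dB SPL.

64.9 dB SPL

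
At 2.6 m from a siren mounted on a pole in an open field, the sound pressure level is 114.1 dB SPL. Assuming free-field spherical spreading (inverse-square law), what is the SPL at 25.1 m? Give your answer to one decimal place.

94.4 dB SPL

For a point source in a free field, ΔL = −20·log₁₀(d₂/d₁).
ΔL = −20·log₁₀(25.1/2.6) = -19.69 dB, so L₂ = 114.1 + (-19.69) = 94.4 dB SPL.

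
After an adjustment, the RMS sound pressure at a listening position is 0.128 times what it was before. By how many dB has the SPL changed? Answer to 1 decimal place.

SPL change from a pressure ratio uses the 20·log₁₀ form:
20·log₁₀(0.128) = -17.9 dB.

-17.9 dB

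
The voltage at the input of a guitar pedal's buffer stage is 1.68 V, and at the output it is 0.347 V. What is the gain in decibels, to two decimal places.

-13.70 dB

Voltage is an amplitude quantity, so gain = 20·log₁₀(V_out/V_in).
20·log₁₀(0.347/1.68) = 20·log₁₀(0.2065) = -13.70 dB.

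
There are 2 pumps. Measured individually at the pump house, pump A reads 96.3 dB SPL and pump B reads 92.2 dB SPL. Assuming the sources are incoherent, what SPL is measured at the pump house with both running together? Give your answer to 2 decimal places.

97.73 dB SPL

Incoherent sources sum as intensities:
L_total = 10·log₁₀(10^(96.3/10) + 10^(92.2/10)) = 10·log₁₀(5925000000) = 97.73 dB SPL.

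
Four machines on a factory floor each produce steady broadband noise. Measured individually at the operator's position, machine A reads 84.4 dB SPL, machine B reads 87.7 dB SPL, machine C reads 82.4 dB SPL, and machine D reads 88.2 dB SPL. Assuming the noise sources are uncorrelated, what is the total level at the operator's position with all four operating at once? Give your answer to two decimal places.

92.30 dB SPL

Uncorrelated sources add in intensity (power), not in dB.
L_total = 10·log₁₀(10^(84.4/10) + 10^(87.7/10) + 10^(82.4/10) + 10^(88.2/10)) = 10·log₁₀(1699000000) = 92.30 dB SPL.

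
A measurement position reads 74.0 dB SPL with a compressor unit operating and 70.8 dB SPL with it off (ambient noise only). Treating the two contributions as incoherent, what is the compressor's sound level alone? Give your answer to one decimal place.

Remove the background by subtracting linear intensities:
L_src = 10·log₁₀(10^(74.0/10) − 10^(70.8/10)) = 10·log₁₀(13100000) = 71.2 dB SPL.

71.2 dB SPL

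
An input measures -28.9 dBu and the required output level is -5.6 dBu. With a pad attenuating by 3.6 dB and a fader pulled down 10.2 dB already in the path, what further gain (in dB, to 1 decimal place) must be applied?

The required make-up gain is the shortfall in the dB sum.
G = -5.6 − (-28.9) + 3.6 + 10.2 = 37.1 dB.

37.1 dB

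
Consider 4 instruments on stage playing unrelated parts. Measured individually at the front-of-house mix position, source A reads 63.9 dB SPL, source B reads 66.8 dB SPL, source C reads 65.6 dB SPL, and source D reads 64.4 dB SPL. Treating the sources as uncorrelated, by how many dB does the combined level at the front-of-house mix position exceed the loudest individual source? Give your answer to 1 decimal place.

Incoherent sources sum as intensities:
L_total = 10·log₁₀(10^(63.9/10) + 10^(66.8/10) + 10^(65.6/10) + 10^(64.4/10)) = 71.34 dB SPL.
Excess over the loudest (66.8 dB): 71.34 − 66.8 = 4.5 dB.

4.5 dB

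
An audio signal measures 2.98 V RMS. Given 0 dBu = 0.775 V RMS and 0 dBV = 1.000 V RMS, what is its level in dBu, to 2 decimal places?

+11.70 dBu

dBu = 20·log₁₀(V / 0.775 V).
20·log₁₀(2.98/0.775) = +11.70 dBu.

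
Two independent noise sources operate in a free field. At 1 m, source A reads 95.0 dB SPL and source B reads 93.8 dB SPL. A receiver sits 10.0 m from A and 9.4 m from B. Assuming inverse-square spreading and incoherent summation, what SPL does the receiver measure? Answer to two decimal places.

At the listener: L_A = 95.0 − 20·log₁₀(10.0) = 75.000 dB; L_B = 93.8 − 20·log₁₀(9.4) = 74.337 dB.
Combined: 10·log₁₀(10^(75.000/10)+10^(74.337/10)) = 77.69 dB SPL.

77.69 dB SPL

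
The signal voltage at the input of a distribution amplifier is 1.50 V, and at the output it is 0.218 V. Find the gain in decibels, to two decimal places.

Voltage ratio → dB uses the 20·log₁₀ form:
20·log₁₀(0.218/1.50) = 20·log₁₀(0.1453) = -16.75 dB.

-16.75 dB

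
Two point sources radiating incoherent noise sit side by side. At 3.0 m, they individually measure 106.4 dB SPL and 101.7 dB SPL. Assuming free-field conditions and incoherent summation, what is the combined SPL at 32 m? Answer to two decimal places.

Combined at 3.0 m: 10·log₁₀(10^(106.4/10)+10^(101.7/10)) = 107.667 dB SPL.
Then apply −20·log₁₀(32/3.0) = -20.561 dB → 87.11 dB SPL.

87.11 dB SPL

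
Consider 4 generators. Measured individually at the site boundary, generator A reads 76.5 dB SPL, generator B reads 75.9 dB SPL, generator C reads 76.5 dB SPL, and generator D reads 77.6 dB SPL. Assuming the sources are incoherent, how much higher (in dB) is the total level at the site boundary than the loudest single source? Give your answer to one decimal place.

Incoherent sources sum as intensities:
L_total = 10·log₁₀(10^(76.5/10) + 10^(75.9/10) + 10^(76.5/10) + 10^(77.6/10)) = 82.69 dB SPL.
Excess over the loudest (77.6 dB): 82.69 − 77.6 = 5.1 dB.

5.1 dB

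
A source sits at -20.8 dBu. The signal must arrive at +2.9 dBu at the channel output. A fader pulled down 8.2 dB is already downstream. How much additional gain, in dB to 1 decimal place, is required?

The required make-up gain is the shortfall in the dB sum.
G = +2.9 − (-20.8) + 8.2 = 31.9 dB.

31.9 dB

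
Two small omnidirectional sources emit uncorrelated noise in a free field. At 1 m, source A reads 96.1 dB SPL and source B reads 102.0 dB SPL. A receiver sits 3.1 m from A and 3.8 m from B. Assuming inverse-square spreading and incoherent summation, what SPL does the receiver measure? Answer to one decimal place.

91.8 dB SPL

At the listener: L_A = 96.1 − 20·log₁₀(3.1) = 86.27 dB; L_B = 102.0 − 20·log₁₀(3.8) = 90.40 dB.
Combined: 10·log₁₀(10^(86.27/10)+10^(90.40/10)) = 91.8 dB SPL.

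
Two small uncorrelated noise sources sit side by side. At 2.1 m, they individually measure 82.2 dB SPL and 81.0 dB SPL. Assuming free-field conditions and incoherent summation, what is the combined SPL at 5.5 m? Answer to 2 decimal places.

Combined at 2.1 m: 10·log₁₀(10^(82.2/10)+10^(81.0/10)) = 84.652 dB SPL.
Then apply −20·log₁₀(5.5/2.1) = -8.363 dB → 76.29 dB SPL.

76.29 dB SPL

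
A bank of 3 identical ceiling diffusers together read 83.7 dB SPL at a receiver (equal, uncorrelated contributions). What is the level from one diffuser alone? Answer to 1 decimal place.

78.9 dB SPL

3 equal incoherent sources add 10·log₁₀(3) = 4.77 dB over one source.
L_one = 83.7 − 4.77 = 78.9 dB SPL.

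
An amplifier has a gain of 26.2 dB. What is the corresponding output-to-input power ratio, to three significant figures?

417

Power ratio = 10^(dB/10).
10^(26.2/10) = 10^(2.620) = 417.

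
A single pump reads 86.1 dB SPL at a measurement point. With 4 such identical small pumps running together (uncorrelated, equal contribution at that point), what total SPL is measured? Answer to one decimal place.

4 equal incoherent sources raise the level by 10·log₁₀(4) = 6.02 dB.
L_total = 86.1 + 6.02 = 92.1 dB SPL.

92.1 dB SPL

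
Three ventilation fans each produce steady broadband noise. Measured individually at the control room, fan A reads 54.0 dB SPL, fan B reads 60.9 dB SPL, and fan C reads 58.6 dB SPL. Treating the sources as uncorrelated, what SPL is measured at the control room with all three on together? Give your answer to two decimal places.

63.44 dB SPL

Add the sources as powers (linear), then convert back to dB:
L_total = 10·log₁₀(10^(54.0/10) + 10^(60.9/10) + 10^(58.6/10)) = 10·log₁₀(2206000) = 63.44 dB SPL.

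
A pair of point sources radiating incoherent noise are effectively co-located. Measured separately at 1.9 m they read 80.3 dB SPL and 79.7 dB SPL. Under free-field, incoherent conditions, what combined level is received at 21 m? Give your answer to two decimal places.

62.15 dB SPL

Combined at 1.9 m: 10·log₁₀(10^(80.3/10)+10^(79.7/10)) = 83.021 dB SPL.
Then apply −20·log₁₀(21/1.9) = -20.869 dB → 62.15 dB SPL.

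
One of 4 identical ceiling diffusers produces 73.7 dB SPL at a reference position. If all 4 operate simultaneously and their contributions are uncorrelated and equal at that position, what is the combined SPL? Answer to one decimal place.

4 equal incoherent sources raise the level by 10·log₁₀(4) = 6.02 dB.
L_total = 73.7 + 6.02 = 79.7 dB SPL.

79.7 dB SPL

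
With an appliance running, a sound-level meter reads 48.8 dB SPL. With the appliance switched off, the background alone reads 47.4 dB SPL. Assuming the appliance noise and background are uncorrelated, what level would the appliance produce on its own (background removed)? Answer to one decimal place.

Subtract intensities: L_src = 10·log₁₀(10^(L_total/10) − 10^(L_bg/10)).
L_src = 10·log₁₀(10^(48.8/10) − 10^(47.4/10)) = 10·log₁₀(20900) = 43.2 dB SPL.

43.2 dB SPL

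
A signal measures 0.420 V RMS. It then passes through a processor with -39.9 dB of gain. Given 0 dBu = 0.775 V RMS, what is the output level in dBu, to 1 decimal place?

-45.2 dBu

Input level: 20·log₁₀(0.420/0.775) = -5.32 dBu.
Output: -5.32 − 39.9 = -45.2 dBu.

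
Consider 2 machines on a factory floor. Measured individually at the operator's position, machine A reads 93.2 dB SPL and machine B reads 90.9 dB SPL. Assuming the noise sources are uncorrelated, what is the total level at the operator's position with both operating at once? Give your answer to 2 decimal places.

95.21 dB SPL

Uncorrelated sources add in intensity (power), not in dB.
L_total = 10·log₁₀(10^(93.2/10) + 10^(90.9/10)) = 10·log₁₀(3320000000) = 95.21 dB SPL.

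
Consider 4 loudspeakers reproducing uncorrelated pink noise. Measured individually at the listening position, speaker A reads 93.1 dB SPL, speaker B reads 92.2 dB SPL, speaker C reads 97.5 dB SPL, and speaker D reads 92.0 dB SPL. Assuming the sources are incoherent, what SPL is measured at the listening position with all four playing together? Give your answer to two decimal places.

Incoherent sources sum as intensities:
L_total = 10·log₁₀(10^(93.1/10) + 10^(92.2/10) + 10^(97.5/10) + 10^(92.0/10)) = 10·log₁₀(10910000000) = 100.38 dB SPL.

100.38 dB SPL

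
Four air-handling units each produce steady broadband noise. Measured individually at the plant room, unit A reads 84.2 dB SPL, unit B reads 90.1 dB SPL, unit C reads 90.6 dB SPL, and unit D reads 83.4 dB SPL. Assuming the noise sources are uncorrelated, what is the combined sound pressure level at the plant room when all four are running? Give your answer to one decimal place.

Uncorrelated sources add in intensity (power), not in dB.
L_total = 10·log₁₀(10^(84.2/10) + 10^(90.1/10) + 10^(90.6/10) + 10^(83.4/10)) = 10·log₁₀(2653000000) = 94.2 dB SPL.

94.2 dB SPL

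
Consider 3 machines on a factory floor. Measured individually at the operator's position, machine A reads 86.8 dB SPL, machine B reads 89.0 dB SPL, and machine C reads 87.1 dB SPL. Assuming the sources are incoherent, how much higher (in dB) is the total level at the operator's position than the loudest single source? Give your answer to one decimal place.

Uncorrelated sources add in intensity (power), not in dB.
L_total = 10·log₁₀(10^(86.8/10) + 10^(89.0/10) + 10^(87.1/10)) = 92.52 dB SPL.
Excess over the loudest (89.0 dB): 92.52 − 89.0 = 3.5 dB.

3.5 dB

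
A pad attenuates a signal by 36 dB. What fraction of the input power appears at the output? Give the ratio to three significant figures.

0.000251

Power ratio = 10^(dB/10).
10^(-36/10) = 10^(-3.600) = 0.000251.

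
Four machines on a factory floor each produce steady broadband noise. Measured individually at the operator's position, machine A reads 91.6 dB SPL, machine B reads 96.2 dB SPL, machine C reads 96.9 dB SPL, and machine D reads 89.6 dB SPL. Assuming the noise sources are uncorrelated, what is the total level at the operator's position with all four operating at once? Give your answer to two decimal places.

Uncorrelated sources add in intensity (power), not in dB.
L_total = 10·log₁₀(10^(91.6/10) + 10^(96.2/10) + 10^(96.9/10) + 10^(89.6/10)) = 10·log₁₀(11424000000) = 100.58 dB SPL.

100.58 dB SPL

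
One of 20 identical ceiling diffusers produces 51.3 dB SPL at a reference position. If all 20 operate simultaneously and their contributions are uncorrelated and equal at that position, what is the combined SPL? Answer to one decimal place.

20 equal incoherent sources raise the level by 10·log₁₀(20) = 13.01 dB.
L_total = 51.3 + 13.01 = 64.3 dB SPL.

64.3 dB SPL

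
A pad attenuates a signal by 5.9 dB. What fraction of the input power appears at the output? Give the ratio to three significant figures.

Power ratio = 10^(dB/10).
10^(-5.9/10) = 10^(-0.5900) = 0.257.

0.257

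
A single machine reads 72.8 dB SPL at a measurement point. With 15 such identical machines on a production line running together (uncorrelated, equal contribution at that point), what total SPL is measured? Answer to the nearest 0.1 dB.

15 equal incoherent sources raise the level by 10·log₁₀(15) = 11.76 dB.
L_total = 72.8 + 11.76 = 84.6 dB SPL.

84.6 dB SPL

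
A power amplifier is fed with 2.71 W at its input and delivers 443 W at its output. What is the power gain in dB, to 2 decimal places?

22.13 dB

Power is a power quantity, so gain = 10·log₁₀(P_out/P_in).
10·log₁₀(443/2.71) = 10·log₁₀(163.5) = 22.13 dB.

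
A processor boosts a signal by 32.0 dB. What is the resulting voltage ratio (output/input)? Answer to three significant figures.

39.8

Voltage ratio = 10^(dB/20).
10^(32.0/20) = 10^(1.600) = 39.8.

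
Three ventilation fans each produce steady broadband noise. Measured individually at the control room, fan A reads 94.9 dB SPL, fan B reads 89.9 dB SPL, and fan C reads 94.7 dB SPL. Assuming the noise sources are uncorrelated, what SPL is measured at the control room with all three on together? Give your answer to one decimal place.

Uncorrelated sources add in intensity (power), not in dB.
L_total = 10·log₁₀(10^(94.9/10) + 10^(89.9/10) + 10^(94.7/10)) = 10·log₁₀(7019000000) = 98.5 dB SPL.

98.5 dB SPL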